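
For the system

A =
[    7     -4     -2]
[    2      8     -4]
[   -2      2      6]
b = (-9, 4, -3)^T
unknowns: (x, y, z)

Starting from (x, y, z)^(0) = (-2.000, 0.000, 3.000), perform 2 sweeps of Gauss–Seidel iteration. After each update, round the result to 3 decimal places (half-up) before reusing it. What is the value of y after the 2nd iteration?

-0.056

Iteration 1:
  x = (-9 - (-4)·0.000 - (-2)·3.000) / (7) = -0.429
  y = (4 - (2)·-0.429 - (-4)·3.000) / (8) = 2.107
  z = (-3 - (-2)·-0.429 - (2)·2.107) / (6) = -1.345
Iteration 2:
  x = (-9 - (-4)·2.107 - (-2)·-1.345) / (7) = -0.466
  y = (4 - (2)·-0.466 - (-4)·-1.345) / (8) = -0.056
  z = (-3 - (-2)·-0.466 - (2)·-0.056) / (6) = -0.637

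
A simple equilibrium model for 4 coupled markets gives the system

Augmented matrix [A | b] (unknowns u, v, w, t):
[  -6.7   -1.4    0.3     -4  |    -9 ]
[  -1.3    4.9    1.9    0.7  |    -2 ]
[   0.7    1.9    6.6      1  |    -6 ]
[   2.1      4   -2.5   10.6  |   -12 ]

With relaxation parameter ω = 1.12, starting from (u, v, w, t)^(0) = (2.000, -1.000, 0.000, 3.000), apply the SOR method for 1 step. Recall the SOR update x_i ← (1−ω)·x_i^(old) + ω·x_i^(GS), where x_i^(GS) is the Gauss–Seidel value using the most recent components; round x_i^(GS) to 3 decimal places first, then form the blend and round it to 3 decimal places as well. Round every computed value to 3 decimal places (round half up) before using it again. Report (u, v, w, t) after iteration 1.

Iteration 1:
  u: GS value = (-9 - (-1.4)·-1.000 - (0.3)·0.000 - (-4)·3.000) / (-6.7) = -0.239;  u ← (1−ω)·2.000 + ω·-0.239 = -0.508
  v: GS value = (-2 - (-1.3)·-0.508 - (1.9)·0.000 - (0.7)·3.000) / (4.9) = -0.972;  v ← (1−ω)·-1.000 + ω·-0.972 = -0.969
  w: GS value = (-6 - (0.7)·-0.508 - (1.9)·-0.969 - (1)·3.000) / (6.6) = -1.031;  w ← (1−ω)·0.000 + ω·-1.031 = -1.155
  t: GS value = (-12 - (2.1)·-0.508 - (4)·-0.969 - (-2.5)·-1.155) / (10.6) = -0.938;  t ← (1−ω)·3.000 + ω·-0.938 = -1.411

(-0.508, -0.969, -1.155, -1.411)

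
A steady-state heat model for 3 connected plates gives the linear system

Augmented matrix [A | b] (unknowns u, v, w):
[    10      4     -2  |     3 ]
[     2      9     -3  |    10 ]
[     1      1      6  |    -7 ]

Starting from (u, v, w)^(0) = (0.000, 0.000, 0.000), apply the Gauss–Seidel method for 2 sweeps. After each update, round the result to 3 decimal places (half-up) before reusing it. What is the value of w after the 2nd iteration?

Iteration 1:
  u = (3 - (4)·0.000 - (-2)·0.000) / (10) = 0.300
  v = (10 - (2)·0.300 - (-3)·0.000) / (9) = 1.044
  w = (-7 - (1)·0.300 - (1)·1.044) / (6) = -1.391
Iteration 2:
  u = (3 - (4)·1.044 - (-2)·-1.391) / (10) = -0.396
  v = (10 - (2)·-0.396 - (-3)·-1.391) / (9) = 0.735
  w = (-7 - (1)·-0.396 - (1)·0.735) / (6) = -1.223

-1.223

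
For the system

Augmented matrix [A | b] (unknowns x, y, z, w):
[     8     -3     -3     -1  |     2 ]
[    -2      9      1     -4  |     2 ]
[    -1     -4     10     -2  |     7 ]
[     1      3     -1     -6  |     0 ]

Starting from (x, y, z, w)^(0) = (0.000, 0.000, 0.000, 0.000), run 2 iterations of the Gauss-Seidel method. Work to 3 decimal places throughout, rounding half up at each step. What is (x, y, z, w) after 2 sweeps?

(0.673, 0.297, 0.894, 0.112)

Iteration 1:
  x = (2 - (-3)·0.000 - (-3)·0.000 - (-1)·0.000) / (8) = 0.250
  y = (2 - (-2)·0.250 - (1)·0.000 - (-4)·0.000) / (9) = 0.278
  z = (7 - (-1)·0.250 - (-4)·0.278 - (-2)·0.000) / (10) = 0.836
  w = (0 - (1)·0.250 - (3)·0.278 - (-1)·0.836) / (-6) = 0.041
Iteration 2:
  x = (2 - (-3)·0.278 - (-3)·0.836 - (-1)·0.041) / (8) = 0.673
  y = (2 - (-2)·0.673 - (1)·0.836 - (-4)·0.041) / (9) = 0.297
  z = (7 - (-1)·0.673 - (-4)·0.297 - (-2)·0.041) / (10) = 0.894
  w = (0 - (1)·0.673 - (3)·0.297 - (-1)·0.894) / (-6) = 0.112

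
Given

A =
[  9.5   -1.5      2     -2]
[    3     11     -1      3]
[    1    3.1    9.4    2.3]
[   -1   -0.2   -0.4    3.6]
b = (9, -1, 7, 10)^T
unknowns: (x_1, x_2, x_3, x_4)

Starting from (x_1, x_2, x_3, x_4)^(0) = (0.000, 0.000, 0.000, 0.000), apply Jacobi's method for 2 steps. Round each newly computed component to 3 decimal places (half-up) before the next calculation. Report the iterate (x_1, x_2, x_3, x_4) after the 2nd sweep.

(1.361, -1.039, -0.006, 3.119)

Iteration 1:
  x_1 = (9 - (-1.5)·0.000 - (2)·0.000 - (-2)·0.000) / (9.5) = 0.947
  x_2 = (-1 - (3)·0.000 - (-1)·0.000 - (3)·0.000) / (11) = -0.091
  x_3 = (7 - (1)·0.000 - (3.1)·0.000 - (2.3)·0.000) / (9.4) = 0.745
  x_4 = (10 - (-1)·0.000 - (-0.2)·0.000 - (-0.4)·0.000) / (3.6) = 2.778
Iteration 2:
  x_1 = (9 - (-1.5)·-0.091 - (2)·0.745 - (-2)·2.778) / (9.5) = 1.361
  x_2 = (-1 - (3)·0.947 - (-1)·0.745 - (3)·2.778) / (11) = -1.039
  x_3 = (7 - (1)·0.947 - (3.1)·-0.091 - (2.3)·2.778) / (9.4) = -0.006
  x_4 = (10 - (-1)·0.947 - (-0.2)·-0.091 - (-0.4)·0.745) / (3.6) = 3.119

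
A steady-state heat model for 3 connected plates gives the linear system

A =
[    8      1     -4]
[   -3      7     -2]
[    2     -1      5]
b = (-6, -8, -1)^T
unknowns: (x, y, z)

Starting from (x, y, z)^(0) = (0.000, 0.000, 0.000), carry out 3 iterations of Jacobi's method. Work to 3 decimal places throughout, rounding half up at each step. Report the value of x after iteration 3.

-0.624

Iteration 1:
  x = (-6 - (1)·0.000 - (-4)·0.000) / (8) = -0.750
  y = (-8 - (-3)·0.000 - (-2)·0.000) / (7) = -1.143
  z = (-1 - (2)·0.000 - (-1)·0.000) / (5) = -0.200
Iteration 2:
  x = (-6 - (1)·-1.143 - (-4)·-0.200) / (8) = -0.707
  y = (-8 - (-3)·-0.750 - (-2)·-0.200) / (7) = -1.521
  z = (-1 - (2)·-0.750 - (-1)·-1.143) / (5) = -0.129
Iteration 3:
  x = (-6 - (1)·-1.521 - (-4)·-0.129) / (8) = -0.624
  y = (-8 - (-3)·-0.707 - (-2)·-0.129) / (7) = -1.483
  z = (-1 - (2)·-0.707 - (-1)·-1.521) / (5) = -0.221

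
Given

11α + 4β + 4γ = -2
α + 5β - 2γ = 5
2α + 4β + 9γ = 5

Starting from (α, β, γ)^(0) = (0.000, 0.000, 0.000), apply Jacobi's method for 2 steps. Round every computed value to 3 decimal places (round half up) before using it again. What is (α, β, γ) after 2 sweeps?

Iteration 1:
  α = (-2 - (4)·0.000 - (4)·0.000) / (11) = -0.182
  β = (5 - (1)·0.000 - (-2)·0.000) / (5) = 1.000
  γ = (5 - (2)·0.000 - (4)·0.000) / (9) = 0.556
Iteration 2:
  α = (-2 - (4)·1.000 - (4)·0.556) / (11) = -0.748
  β = (5 - (1)·-0.182 - (-2)·0.556) / (5) = 1.259
  γ = (5 - (2)·-0.182 - (4)·1.000) / (9) = 0.152

(-0.748, 1.259, 0.152)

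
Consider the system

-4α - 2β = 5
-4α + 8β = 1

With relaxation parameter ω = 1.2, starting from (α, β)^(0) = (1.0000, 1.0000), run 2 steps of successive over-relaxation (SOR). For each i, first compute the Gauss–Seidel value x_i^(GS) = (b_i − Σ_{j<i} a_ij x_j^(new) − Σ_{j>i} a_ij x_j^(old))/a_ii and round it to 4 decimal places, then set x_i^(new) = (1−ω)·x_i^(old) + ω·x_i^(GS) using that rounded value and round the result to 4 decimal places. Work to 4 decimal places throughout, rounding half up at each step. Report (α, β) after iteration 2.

(-0.1820, 0.3268)

Iteration 1:
  α: GS value = (5 - (-2)·1.0000) / (-4) = -1.7500;  α ← (1−ω)·1.0000 + ω·-1.7500 = -2.3000
  β: GS value = (1 - (-4)·-2.3000) / (8) = -1.0250;  β ← (1−ω)·1.0000 + ω·-1.0250 = -1.4300
Iteration 2:
  α: GS value = (5 - (-2)·-1.4300) / (-4) = -0.5350;  α ← (1−ω)·-2.3000 + ω·-0.5350 = -0.1820
  β: GS value = (1 - (-4)·-0.1820) / (8) = 0.0340;  β ← (1−ω)·-1.4300 + ω·0.0340 = 0.3268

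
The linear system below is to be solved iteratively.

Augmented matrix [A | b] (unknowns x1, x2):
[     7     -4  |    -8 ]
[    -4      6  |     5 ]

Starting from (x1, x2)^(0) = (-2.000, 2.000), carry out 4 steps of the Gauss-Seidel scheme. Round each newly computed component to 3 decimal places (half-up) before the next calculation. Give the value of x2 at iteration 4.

0.155

Iteration 1:
  x1 = (-8 - (-4)·2.000) / (7) = 0.000
  x2 = (5 - (-4)·0.000) / (6) = 0.833
Iteration 2:
  x1 = (-8 - (-4)·0.833) / (7) = -0.667
  x2 = (5 - (-4)·-0.667) / (6) = 0.389
Iteration 3:
  x1 = (-8 - (-4)·0.389) / (7) = -0.921
  x2 = (5 - (-4)·-0.921) / (6) = 0.219
Iteration 4:
  x1 = (-8 - (-4)·0.219) / (7) = -1.018
  x2 = (5 - (-4)·-1.018) / (6) = 0.155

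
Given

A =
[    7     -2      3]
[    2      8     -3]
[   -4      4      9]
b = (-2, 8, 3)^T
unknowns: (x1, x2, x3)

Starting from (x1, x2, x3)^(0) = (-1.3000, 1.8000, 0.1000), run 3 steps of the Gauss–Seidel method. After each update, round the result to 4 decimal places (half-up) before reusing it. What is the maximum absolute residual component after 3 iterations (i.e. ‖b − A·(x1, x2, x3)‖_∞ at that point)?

Iteration 1:
  x1 = (-2 - (-2)·1.8000 - (3)·0.1000) / (7) = 0.1857
  x2 = (8 - (2)·0.1857 - (-3)·0.1000) / (8) = 0.9911
  x3 = (3 - (-4)·0.1857 - (4)·0.9911) / (9) = -0.0246
Iteration 2:
  x1 = (-2 - (-2)·0.9911 - (3)·-0.0246) / (7) = 0.0080
  x2 = (8 - (2)·0.0080 - (-3)·-0.0246) / (8) = 0.9888
  x3 = (3 - (-4)·0.0080 - (4)·0.9888) / (9) = -0.1026
Iteration 3:
  x1 = (-2 - (-2)·0.9888 - (3)·-0.1026) / (7) = 0.0408
  x2 = (8 - (2)·0.0408 - (-3)·-0.1026) / (8) = 0.9513
  x3 = (3 - (-4)·0.0408 - (4)·0.9513) / (9) = -0.0713
Residual b − A·x = (-0.1691, 0.0941, -0.0003); ∞-norm = 0.1691

0.1691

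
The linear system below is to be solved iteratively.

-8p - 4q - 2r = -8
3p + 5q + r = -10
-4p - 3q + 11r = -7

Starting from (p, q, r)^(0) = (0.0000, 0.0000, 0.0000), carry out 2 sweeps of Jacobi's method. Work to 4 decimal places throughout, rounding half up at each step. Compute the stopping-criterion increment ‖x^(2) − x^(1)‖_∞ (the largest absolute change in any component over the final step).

1.1591

Iteration 1:
  p = (-8 - (-4)·0.0000 - (-2)·0.0000) / (-8) = 1.0000
  q = (-10 - (3)·0.0000 - (1)·0.0000) / (5) = -2.0000
  r = (-7 - (-4)·0.0000 - (-3)·0.0000) / (11) = -0.6364
Iteration 2:
  p = (-8 - (-4)·-2.0000 - (-2)·-0.6364) / (-8) = 2.1591
  q = (-10 - (3)·1.0000 - (1)·-0.6364) / (5) = -2.4727
  r = (-7 - (-4)·1.0000 - (-3)·-2.0000) / (11) = -0.8182
Change: (1.1591, -0.4727, -0.1818) → max |·| = 1.1591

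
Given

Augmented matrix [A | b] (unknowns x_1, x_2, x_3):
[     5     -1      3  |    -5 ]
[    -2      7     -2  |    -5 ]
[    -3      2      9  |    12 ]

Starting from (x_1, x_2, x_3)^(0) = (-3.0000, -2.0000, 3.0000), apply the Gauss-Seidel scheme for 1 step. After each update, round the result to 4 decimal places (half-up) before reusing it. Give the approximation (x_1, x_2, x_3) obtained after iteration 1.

(-3.2000, -0.7714, 0.4381)

Iteration 1:
  x_1 = (-5 - (-1)·-2.0000 - (3)·3.0000) / (5) = -3.2000
  x_2 = (-5 - (-2)·-3.2000 - (-2)·3.0000) / (7) = -0.7714
  x_3 = (12 - (-3)·-3.2000 - (2)·-0.7714) / (9) = 0.4381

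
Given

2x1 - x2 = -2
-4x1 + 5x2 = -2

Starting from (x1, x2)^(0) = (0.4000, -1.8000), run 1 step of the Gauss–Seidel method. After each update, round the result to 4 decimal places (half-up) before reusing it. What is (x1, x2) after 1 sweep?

(-1.9000, -1.9200)

Iteration 1:
  x1 = (-2 - (-1)·-1.8000) / (2) = -1.9000
  x2 = (-2 - (-4)·-1.9000) / (5) = -1.9200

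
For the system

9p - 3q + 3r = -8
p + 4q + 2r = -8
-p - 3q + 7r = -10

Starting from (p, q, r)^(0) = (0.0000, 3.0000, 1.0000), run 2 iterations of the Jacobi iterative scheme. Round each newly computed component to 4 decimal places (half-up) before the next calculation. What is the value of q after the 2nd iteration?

-1.8730

Iteration 1:
  p = (-8 - (-3)·3.0000 - (3)·1.0000) / (9) = -0.2222
  q = (-8 - (1)·0.0000 - (2)·1.0000) / (4) = -2.5000
  r = (-10 - (-1)·0.0000 - (-3)·3.0000) / (7) = -0.1429
Iteration 2:
  p = (-8 - (-3)·-2.5000 - (3)·-0.1429) / (9) = -1.6746
  q = (-8 - (1)·-0.2222 - (2)·-0.1429) / (4) = -1.8730
  r = (-10 - (-1)·-0.2222 - (-3)·-2.5000) / (7) = -2.5317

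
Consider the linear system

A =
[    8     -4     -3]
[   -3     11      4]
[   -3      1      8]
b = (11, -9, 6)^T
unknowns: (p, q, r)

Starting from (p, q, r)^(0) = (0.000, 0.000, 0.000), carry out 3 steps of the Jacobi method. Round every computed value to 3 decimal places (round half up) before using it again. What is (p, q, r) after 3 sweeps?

Iteration 1:
  p = (11 - (-4)·0.000 - (-3)·0.000) / (8) = 1.375
  q = (-9 - (-3)·0.000 - (4)·0.000) / (11) = -0.818
  r = (6 - (-3)·0.000 - (1)·0.000) / (8) = 0.750
Iteration 2:
  p = (11 - (-4)·-0.818 - (-3)·0.750) / (8) = 1.247
  q = (-9 - (-3)·1.375 - (4)·0.750) / (11) = -0.716
  r = (6 - (-3)·1.375 - (1)·-0.818) / (8) = 1.368
Iteration 3:
  p = (11 - (-4)·-0.716 - (-3)·1.368) / (8) = 1.530
  q = (-9 - (-3)·1.247 - (4)·1.368) / (11) = -0.976
  r = (6 - (-3)·1.247 - (1)·-0.716) / (8) = 1.307

(1.530, -0.976, 1.307)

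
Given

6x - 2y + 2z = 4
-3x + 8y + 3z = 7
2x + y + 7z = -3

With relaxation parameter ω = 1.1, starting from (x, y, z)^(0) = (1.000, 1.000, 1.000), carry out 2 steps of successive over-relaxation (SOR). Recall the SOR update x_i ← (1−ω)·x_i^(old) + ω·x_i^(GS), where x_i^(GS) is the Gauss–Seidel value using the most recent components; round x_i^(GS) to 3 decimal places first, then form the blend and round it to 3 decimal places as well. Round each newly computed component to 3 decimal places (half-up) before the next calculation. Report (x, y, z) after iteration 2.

Iteration 1:
  x: GS value = (4 - (-2)·1.000 - (2)·1.000) / (6) = 0.667;  x ← (1−ω)·1.000 + ω·0.667 = 0.634
  y: GS value = (7 - (-3)·0.634 - (3)·1.000) / (8) = 0.738;  y ← (1−ω)·1.000 + ω·0.738 = 0.712
  z: GS value = (-3 - (2)·0.634 - (1)·0.712) / (7) = -0.711;  z ← (1−ω)·1.000 + ω·-0.711 = -0.882
Iteration 2:
  x: GS value = (4 - (-2)·0.712 - (2)·-0.882) / (6) = 1.198;  x ← (1−ω)·0.634 + ω·1.198 = 1.254
  y: GS value = (7 - (-3)·1.254 - (3)·-0.882) / (8) = 1.676;  y ← (1−ω)·0.712 + ω·1.676 = 1.772
  z: GS value = (-3 - (2)·1.254 - (1)·1.772) / (7) = -1.040;  z ← (1−ω)·-0.882 + ω·-1.040 = -1.056

(1.254, 1.772, -1.056)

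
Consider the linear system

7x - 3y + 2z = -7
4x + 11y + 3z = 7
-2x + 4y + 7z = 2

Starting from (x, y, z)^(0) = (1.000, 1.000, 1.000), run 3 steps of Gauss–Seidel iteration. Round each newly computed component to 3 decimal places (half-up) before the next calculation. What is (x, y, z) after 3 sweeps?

Iteration 1:
  x = (-7 - (-3)·1.000 - (2)·1.000) / (7) = -0.857
  y = (7 - (4)·-0.857 - (3)·1.000) / (11) = 0.675
  z = (2 - (-2)·-0.857 - (4)·0.675) / (7) = -0.345
Iteration 2:
  x = (-7 - (-3)·0.675 - (2)·-0.345) / (7) = -0.612
  y = (7 - (4)·-0.612 - (3)·-0.345) / (11) = 0.953
  z = (2 - (-2)·-0.612 - (4)·0.953) / (7) = -0.434
Iteration 3:
  x = (-7 - (-3)·0.953 - (2)·-0.434) / (7) = -0.468
  y = (7 - (4)·-0.468 - (3)·-0.434) / (11) = 0.925
  z = (2 - (-2)·-0.468 - (4)·0.925) / (7) = -0.377

(-0.468, 0.925, -0.377)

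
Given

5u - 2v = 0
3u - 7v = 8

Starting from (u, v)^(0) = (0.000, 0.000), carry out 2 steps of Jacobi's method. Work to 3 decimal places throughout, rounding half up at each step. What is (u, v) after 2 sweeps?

Iteration 1:
  u = (0 - (-2)·0.000) / (5) = 0.000
  v = (8 - (3)·0.000) / (-7) = -1.143
Iteration 2:
  u = (0 - (-2)·-1.143) / (5) = -0.457
  v = (8 - (3)·0.000) / (-7) = -1.143

(-0.457, -1.143)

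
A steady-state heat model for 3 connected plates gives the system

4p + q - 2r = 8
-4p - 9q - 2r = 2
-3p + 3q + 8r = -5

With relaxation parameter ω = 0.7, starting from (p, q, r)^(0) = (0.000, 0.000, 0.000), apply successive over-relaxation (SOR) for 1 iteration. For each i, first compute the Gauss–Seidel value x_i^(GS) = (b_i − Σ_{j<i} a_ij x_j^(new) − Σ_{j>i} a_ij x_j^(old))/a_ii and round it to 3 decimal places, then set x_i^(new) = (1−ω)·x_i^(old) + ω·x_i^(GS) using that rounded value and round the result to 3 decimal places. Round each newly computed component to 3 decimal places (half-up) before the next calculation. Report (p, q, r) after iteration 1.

Iteration 1:
  p: GS value = (8 - (1)·0.000 - (-2)·0.000) / (4) = 2.000;  p ← (1−ω)·0.000 + ω·2.000 = 1.400
  q: GS value = (2 - (-4)·1.400 - (-2)·0.000) / (-9) = -0.844;  q ← (1−ω)·0.000 + ω·-0.844 = -0.591
  r: GS value = (-5 - (-3)·1.400 - (3)·-0.591) / (8) = 0.122;  r ← (1−ω)·0.000 + ω·0.122 = 0.085

(1.400, -0.591, 0.085)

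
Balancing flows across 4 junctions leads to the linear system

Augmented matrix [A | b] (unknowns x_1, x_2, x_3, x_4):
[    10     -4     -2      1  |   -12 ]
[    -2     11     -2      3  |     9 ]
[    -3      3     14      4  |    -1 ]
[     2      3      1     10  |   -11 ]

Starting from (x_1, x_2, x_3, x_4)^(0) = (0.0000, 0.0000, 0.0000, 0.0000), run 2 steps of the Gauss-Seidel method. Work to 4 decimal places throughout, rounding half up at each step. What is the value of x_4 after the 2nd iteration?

Iteration 1:
  x_1 = (-12 - (-4)·0.0000 - (-2)·0.0000 - (1)·0.0000) / (10) = -1.2000
  x_2 = (9 - (-2)·-1.2000 - (-2)·0.0000 - (3)·0.0000) / (11) = 0.6000
  x_3 = (-1 - (-3)·-1.2000 - (3)·0.6000 - (4)·0.0000) / (14) = -0.4571
  x_4 = (-11 - (2)·-1.2000 - (3)·0.6000 - (1)·-0.4571) / (10) = -0.9943
Iteration 2:
  x_1 = (-12 - (-4)·0.6000 - (-2)·-0.4571 - (1)·-0.9943) / (10) = -0.9520
  x_2 = (9 - (-2)·-0.9520 - (-2)·-0.4571 - (3)·-0.9943) / (11) = 0.8332
  x_3 = (-1 - (-3)·-0.9520 - (3)·0.8332 - (4)·-0.9943) / (14) = -0.1699
  x_4 = (-11 - (2)·-0.9520 - (3)·0.8332 - (1)·-0.1699) / (10) = -1.1426

-1.1426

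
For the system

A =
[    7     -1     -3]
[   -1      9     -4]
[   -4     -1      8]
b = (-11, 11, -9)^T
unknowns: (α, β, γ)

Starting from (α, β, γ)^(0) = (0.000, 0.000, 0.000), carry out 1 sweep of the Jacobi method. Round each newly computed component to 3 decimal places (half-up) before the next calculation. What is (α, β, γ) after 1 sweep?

(-1.571, 1.222, -1.125)

Iteration 1:
  α = (-11 - (-1)·0.000 - (-3)·0.000) / (7) = -1.571
  β = (11 - (-1)·0.000 - (-4)·0.000) / (9) = 1.222
  γ = (-9 - (-4)·0.000 - (-1)·0.000) / (8) = -1.125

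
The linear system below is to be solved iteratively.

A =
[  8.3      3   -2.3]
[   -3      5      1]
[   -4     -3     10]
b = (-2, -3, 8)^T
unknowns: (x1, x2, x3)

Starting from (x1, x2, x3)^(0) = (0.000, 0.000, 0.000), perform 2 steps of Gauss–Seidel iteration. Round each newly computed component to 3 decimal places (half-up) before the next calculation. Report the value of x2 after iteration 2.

Iteration 1:
  x1 = (-2 - (3)·0.000 - (-2.3)·0.000) / (8.3) = -0.241
  x2 = (-3 - (-3)·-0.241 - (1)·0.000) / (5) = -0.745
  x3 = (8 - (-4)·-0.241 - (-3)·-0.745) / (10) = 0.480
Iteration 2:
  x1 = (-2 - (3)·-0.745 - (-2.3)·0.480) / (8.3) = 0.161
  x2 = (-3 - (-3)·0.161 - (1)·0.480) / (5) = -0.599
  x3 = (8 - (-4)·0.161 - (-3)·-0.599) / (10) = 0.685

-0.599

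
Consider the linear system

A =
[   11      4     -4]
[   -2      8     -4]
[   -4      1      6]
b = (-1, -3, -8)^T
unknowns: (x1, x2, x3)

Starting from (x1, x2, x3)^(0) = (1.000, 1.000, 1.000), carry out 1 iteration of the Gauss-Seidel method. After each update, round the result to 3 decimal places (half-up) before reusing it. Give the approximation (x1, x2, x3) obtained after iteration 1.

Iteration 1:
  x1 = (-1 - (4)·1.000 - (-4)·1.000) / (11) = -0.091
  x2 = (-3 - (-2)·-0.091 - (-4)·1.000) / (8) = 0.102
  x3 = (-8 - (-4)·-0.091 - (1)·0.102) / (6) = -1.411

(-0.091, 0.102, -1.411)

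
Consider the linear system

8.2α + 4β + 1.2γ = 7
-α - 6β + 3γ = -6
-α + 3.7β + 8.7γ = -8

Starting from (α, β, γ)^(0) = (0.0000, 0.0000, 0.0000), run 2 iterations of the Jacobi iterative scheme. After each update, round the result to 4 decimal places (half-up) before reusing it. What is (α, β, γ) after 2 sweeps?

Iteration 1:
  α = (7 - (4)·0.0000 - (1.2)·0.0000) / (8.2) = 0.8537
  β = (-6 - (-1)·0.0000 - (3)·0.0000) / (-6) = 1.0000
  γ = (-8 - (-1)·0.0000 - (3.7)·0.0000) / (8.7) = -0.9195
Iteration 2:
  α = (7 - (4)·1.0000 - (1.2)·-0.9195) / (8.2) = 0.5004
  β = (-6 - (-1)·0.8537 - (3)·-0.9195) / (-6) = 0.3980
  γ = (-8 - (-1)·0.8537 - (3.7)·1.0000) / (8.7) = -1.2467

(0.5004, 0.3980, -1.2467)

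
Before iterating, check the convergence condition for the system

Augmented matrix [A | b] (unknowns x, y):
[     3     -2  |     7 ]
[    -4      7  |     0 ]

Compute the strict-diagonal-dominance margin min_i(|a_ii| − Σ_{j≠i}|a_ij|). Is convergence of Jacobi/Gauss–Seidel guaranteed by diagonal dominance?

row 1: |3| − (2) = 1
row 2: |7| − (4) = 3
minimum over rows = 1 → strictly diagonally dominant (convergence guaranteed)

1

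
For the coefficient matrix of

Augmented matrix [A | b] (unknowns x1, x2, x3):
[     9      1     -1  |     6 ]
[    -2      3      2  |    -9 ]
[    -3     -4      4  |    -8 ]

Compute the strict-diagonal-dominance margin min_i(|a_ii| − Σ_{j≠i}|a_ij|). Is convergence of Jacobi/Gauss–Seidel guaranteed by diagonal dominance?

row 1: |9| − (1+1) = 7
row 2: |3| − (2+2) = -1
row 3: |4| − (3+4) = -3
minimum over rows = -3 → not strictly diagonally dominant

-3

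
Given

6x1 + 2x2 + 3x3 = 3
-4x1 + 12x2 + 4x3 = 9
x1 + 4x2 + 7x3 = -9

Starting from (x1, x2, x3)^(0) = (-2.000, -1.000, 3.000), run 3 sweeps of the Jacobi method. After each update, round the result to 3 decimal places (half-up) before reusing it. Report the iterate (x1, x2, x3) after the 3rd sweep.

Iteration 1:
  x1 = (3 - (2)·-1.000 - (3)·3.000) / (6) = -0.667
  x2 = (9 - (-4)·-2.000 - (4)·3.000) / (12) = -0.917
  x3 = (-9 - (1)·-2.000 - (4)·-1.000) / (7) = -0.429
Iteration 2:
  x1 = (3 - (2)·-0.917 - (3)·-0.429) / (6) = 1.020
  x2 = (9 - (-4)·-0.667 - (4)·-0.429) / (12) = 0.671
  x3 = (-9 - (1)·-0.667 - (4)·-0.917) / (7) = -0.666
Iteration 3:
  x1 = (3 - (2)·0.671 - (3)·-0.666) / (6) = 0.609
  x2 = (9 - (-4)·1.020 - (4)·-0.666) / (12) = 1.312
  x3 = (-9 - (1)·1.020 - (4)·0.671) / (7) = -1.815

(0.609, 1.312, -1.815)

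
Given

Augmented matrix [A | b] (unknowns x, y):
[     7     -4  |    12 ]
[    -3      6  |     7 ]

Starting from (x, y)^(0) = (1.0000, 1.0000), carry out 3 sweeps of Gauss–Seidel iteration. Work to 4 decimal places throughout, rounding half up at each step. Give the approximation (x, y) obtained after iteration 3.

Iteration 1:
  x = (12 - (-4)·1.0000) / (7) = 2.2857
  y = (7 - (-3)·2.2857) / (6) = 2.3095
Iteration 2:
  x = (12 - (-4)·2.3095) / (7) = 3.0340
  y = (7 - (-3)·3.0340) / (6) = 2.6837
Iteration 3:
  x = (12 - (-4)·2.6837) / (7) = 3.2478
  y = (7 - (-3)·3.2478) / (6) = 2.7906

(3.2478, 2.7906)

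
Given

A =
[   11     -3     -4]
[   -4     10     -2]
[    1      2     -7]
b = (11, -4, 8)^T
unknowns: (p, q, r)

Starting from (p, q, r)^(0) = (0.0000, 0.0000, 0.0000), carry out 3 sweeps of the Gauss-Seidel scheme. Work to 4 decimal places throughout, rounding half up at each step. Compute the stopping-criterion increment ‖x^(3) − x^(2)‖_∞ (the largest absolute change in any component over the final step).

0.1490

Iteration 1:
  p = (11 - (-3)·0.0000 - (-4)·0.0000) / (11) = 1.0000
  q = (-4 - (-4)·1.0000 - (-2)·0.0000) / (10) = 0.0000
  r = (8 - (1)·1.0000 - (2)·0.0000) / (-7) = -1.0000
Iteration 2:
  p = (11 - (-3)·0.0000 - (-4)·-1.0000) / (11) = 0.6364
  q = (-4 - (-4)·0.6364 - (-2)·-1.0000) / (10) = -0.3454
  r = (8 - (1)·0.6364 - (2)·-0.3454) / (-7) = -1.1506
Iteration 3:
  p = (11 - (-3)·-0.3454 - (-4)·-1.1506) / (11) = 0.4874
  q = (-4 - (-4)·0.4874 - (-2)·-1.1506) / (10) = -0.4352
  r = (8 - (1)·0.4874 - (2)·-0.4352) / (-7) = -1.1976
Change: (-0.1490, -0.0898, -0.0470) → max |·| = 0.1490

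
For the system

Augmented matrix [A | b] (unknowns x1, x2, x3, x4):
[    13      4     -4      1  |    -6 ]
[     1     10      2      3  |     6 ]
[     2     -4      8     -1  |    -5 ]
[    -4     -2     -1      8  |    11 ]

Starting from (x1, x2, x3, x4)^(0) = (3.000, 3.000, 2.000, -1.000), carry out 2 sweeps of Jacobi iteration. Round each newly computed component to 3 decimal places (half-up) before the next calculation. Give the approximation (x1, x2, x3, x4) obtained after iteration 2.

Iteration 1:
  x1 = (-6 - (4)·3.000 - (-4)·2.000 - (1)·-1.000) / (13) = -0.692
  x2 = (6 - (1)·3.000 - (2)·2.000 - (3)·-1.000) / (10) = 0.200
  x3 = (-5 - (2)·3.000 - (-4)·3.000 - (-1)·-1.000) / (8) = 0.000
  x4 = (11 - (-4)·3.000 - (-2)·3.000 - (-1)·2.000) / (8) = 3.875
Iteration 2:
  x1 = (-6 - (4)·0.200 - (-4)·0.000 - (1)·3.875) / (13) = -0.821
  x2 = (6 - (1)·-0.692 - (2)·0.000 - (3)·3.875) / (10) = -0.493
  x3 = (-5 - (2)·-0.692 - (-4)·0.200 - (-1)·3.875) / (8) = 0.132
  x4 = (11 - (-4)·-0.692 - (-2)·0.200 - (-1)·0.000) / (8) = 1.079

(-0.821, -0.493, 0.132, 1.079)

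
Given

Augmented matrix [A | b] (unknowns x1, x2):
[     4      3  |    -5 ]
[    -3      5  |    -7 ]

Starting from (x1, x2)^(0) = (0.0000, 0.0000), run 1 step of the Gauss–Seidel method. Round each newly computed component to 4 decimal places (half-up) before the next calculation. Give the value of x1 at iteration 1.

Iteration 1:
  x1 = (-5 - (3)·0.0000) / (4) = -1.2500
  x2 = (-7 - (-3)·-1.2500) / (5) = -2.1500

-1.2500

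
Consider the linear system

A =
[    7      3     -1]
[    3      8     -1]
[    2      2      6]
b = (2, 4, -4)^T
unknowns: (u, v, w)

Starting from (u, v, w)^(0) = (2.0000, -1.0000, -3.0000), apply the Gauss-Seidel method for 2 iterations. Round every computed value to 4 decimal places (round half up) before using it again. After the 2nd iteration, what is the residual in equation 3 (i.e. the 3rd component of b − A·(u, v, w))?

0.0000

Iteration 1:
  u = (2 - (3)·-1.0000 - (-1)·-3.0000) / (7) = 0.2857
  v = (4 - (3)·0.2857 - (-1)·-3.0000) / (8) = 0.0179
  w = (-4 - (2)·0.2857 - (2)·0.0179) / (6) = -0.7679
Iteration 2:
  u = (2 - (3)·0.0179 - (-1)·-0.7679) / (7) = 0.1683
  v = (4 - (3)·0.1683 - (-1)·-0.7679) / (8) = 0.3409
  w = (-4 - (2)·0.1683 - (2)·0.3409) / (6) = -0.8364
Residual b − A·x = (-1.0372, -0.0685, 0.0000)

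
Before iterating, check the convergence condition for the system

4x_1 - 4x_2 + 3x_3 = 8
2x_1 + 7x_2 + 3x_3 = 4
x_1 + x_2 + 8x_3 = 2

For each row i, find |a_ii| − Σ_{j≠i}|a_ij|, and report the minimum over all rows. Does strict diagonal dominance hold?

row 1: |4| − (4+3) = -3
row 2: |7| − (2+3) = 2
row 3: |8| − (1+1) = 6
minimum over rows = -3 → not strictly diagonally dominant

-3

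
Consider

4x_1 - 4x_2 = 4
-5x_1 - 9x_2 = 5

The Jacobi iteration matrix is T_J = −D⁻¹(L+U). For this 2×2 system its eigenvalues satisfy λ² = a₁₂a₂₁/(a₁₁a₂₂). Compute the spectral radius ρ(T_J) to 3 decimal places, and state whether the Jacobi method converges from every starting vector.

0.745

a₁₂a₂₁/(a₁₁a₂₂) = (-4)·(-5) / ((4)·(-9)) = -0.555556
ρ = √|-0.555556| = √0.555556 = 0.745
ρ < 1, so Jacobi converges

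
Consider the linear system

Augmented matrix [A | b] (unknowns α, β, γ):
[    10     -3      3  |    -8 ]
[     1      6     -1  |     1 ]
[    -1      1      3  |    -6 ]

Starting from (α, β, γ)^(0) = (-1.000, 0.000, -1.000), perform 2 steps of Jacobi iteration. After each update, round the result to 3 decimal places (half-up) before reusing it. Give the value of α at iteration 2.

Iteration 1:
  α = (-8 - (-3)·0.000 - (3)·-1.000) / (10) = -0.500
  β = (1 - (1)·-1.000 - (-1)·-1.000) / (6) = 0.167
  γ = (-6 - (-1)·-1.000 - (1)·0.000) / (3) = -2.333
Iteration 2:
  α = (-8 - (-3)·0.167 - (3)·-2.333) / (10) = -0.050
  β = (1 - (1)·-0.500 - (-1)·-2.333) / (6) = -0.139
  γ = (-6 - (-1)·-0.500 - (1)·0.167) / (3) = -2.222

-0.050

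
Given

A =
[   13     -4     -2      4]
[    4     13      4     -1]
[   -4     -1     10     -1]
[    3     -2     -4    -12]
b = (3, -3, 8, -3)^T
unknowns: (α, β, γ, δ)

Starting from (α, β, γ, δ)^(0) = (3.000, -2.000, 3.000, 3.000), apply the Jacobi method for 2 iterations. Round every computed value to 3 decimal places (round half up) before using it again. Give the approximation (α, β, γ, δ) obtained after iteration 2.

Iteration 1:
  α = (3 - (-4)·-2.000 - (-2)·3.000 - (4)·3.000) / (13) = -0.846
  β = (-3 - (4)·3.000 - (4)·3.000 - (-1)·3.000) / (13) = -1.846
  γ = (8 - (-4)·3.000 - (-1)·-2.000 - (-1)·3.000) / (10) = 2.100
  δ = (-3 - (3)·3.000 - (-2)·-2.000 - (-4)·3.000) / (-12) = 0.333
Iteration 2:
  α = (3 - (-4)·-1.846 - (-2)·2.100 - (4)·0.333) / (13) = -0.117
  β = (-3 - (4)·-0.846 - (4)·2.100 - (-1)·0.333) / (13) = -0.591
  γ = (8 - (-4)·-0.846 - (-1)·-1.846 - (-1)·0.333) / (10) = 0.310
  δ = (-3 - (3)·-0.846 - (-2)·-1.846 - (-4)·2.100) / (-12) = -0.354

(-0.117, -0.591, 0.310, -0.354)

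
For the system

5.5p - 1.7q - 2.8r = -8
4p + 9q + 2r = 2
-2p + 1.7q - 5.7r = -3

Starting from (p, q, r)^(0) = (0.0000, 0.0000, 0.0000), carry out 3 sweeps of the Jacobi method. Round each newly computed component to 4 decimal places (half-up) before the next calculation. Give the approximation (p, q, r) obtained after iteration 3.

Iteration 1:
  p = (-8 - (-1.7)·0.0000 - (-2.8)·0.0000) / (5.5) = -1.4545
  q = (2 - (4)·0.0000 - (2)·0.0000) / (9) = 0.2222
  r = (-3 - (-2)·0.0000 - (1.7)·0.0000) / (-5.7) = 0.5263
Iteration 2:
  p = (-8 - (-1.7)·0.2222 - (-2.8)·0.5263) / (5.5) = -1.1179
  q = (2 - (4)·-1.4545 - (2)·0.5263) / (9) = 0.7517
  r = (-3 - (-2)·-1.4545 - (1.7)·0.2222) / (-5.7) = 1.1029
Iteration 3:
  p = (-8 - (-1.7)·0.7517 - (-2.8)·1.1029) / (5.5) = -0.6607
  q = (2 - (4)·-1.1179 - (2)·1.1029) / (9) = 0.4740
  r = (-3 - (-2)·-1.1179 - (1.7)·0.7517) / (-5.7) = 1.1428

(-0.6607, 0.4740, 1.1428)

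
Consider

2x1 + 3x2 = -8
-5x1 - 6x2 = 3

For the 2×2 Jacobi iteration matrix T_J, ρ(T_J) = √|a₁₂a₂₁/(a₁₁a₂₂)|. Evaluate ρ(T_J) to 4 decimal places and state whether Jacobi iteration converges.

a₁₂a₂₁/(a₁₁a₂₂) = (3)·(-5) / ((2)·(-6)) = 1.250000
ρ = √|1.250000| = √1.250000 = 1.1180
ρ > 1, so Jacobi diverges

1.1180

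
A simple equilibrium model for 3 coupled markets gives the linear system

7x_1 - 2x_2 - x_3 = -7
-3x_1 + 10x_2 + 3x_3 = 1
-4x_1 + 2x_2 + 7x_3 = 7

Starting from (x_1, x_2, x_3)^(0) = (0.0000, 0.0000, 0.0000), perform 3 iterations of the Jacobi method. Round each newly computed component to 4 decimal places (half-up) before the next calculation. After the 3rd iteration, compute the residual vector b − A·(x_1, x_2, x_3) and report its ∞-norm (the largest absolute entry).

Iteration 1:
  x_1 = (-7 - (-2)·0.0000 - (-1)·0.0000) / (7) = -1.0000
  x_2 = (1 - (-3)·0.0000 - (3)·0.0000) / (10) = 0.1000
  x_3 = (7 - (-4)·0.0000 - (2)·0.0000) / (7) = 1.0000
Iteration 2:
  x_1 = (-7 - (-2)·0.1000 - (-1)·1.0000) / (7) = -0.8286
  x_2 = (1 - (-3)·-1.0000 - (3)·1.0000) / (10) = -0.5000
  x_3 = (7 - (-4)·-1.0000 - (2)·0.1000) / (7) = 0.4000
Iteration 3:
  x_1 = (-7 - (-2)·-0.5000 - (-1)·0.4000) / (7) = -1.0857
  x_2 = (1 - (-3)·-0.8286 - (3)·0.4000) / (10) = -0.2686
  x_3 = (7 - (-4)·-0.8286 - (2)·-0.5000) / (7) = 0.6694
Residual b − A·x = (0.7321, -1.5793, -1.4914); ∞-norm = 1.5793

1.5793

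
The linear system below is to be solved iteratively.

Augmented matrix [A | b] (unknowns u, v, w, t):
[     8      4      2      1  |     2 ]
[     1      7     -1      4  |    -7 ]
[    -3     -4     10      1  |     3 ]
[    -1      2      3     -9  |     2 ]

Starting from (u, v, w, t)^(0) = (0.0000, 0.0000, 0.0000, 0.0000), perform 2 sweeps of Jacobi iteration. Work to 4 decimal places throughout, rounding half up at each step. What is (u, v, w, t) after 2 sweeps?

(0.7028, -0.8659, -0.0028, -0.3722)

Iteration 1:
  u = (2 - (4)·0.0000 - (2)·0.0000 - (1)·0.0000) / (8) = 0.2500
  v = (-7 - (1)·0.0000 - (-1)·0.0000 - (4)·0.0000) / (7) = -1.0000
  w = (3 - (-3)·0.0000 - (-4)·0.0000 - (1)·0.0000) / (10) = 0.3000
  t = (2 - (-1)·0.0000 - (2)·0.0000 - (3)·0.0000) / (-9) = -0.2222
Iteration 2:
  u = (2 - (4)·-1.0000 - (2)·0.3000 - (1)·-0.2222) / (8) = 0.7028
  v = (-7 - (1)·0.2500 - (-1)·0.3000 - (4)·-0.2222) / (7) = -0.8659
  w = (3 - (-3)·0.2500 - (-4)·-1.0000 - (1)·-0.2222) / (10) = -0.0028
  t = (2 - (-1)·0.2500 - (2)·-1.0000 - (3)·0.3000) / (-9) = -0.3722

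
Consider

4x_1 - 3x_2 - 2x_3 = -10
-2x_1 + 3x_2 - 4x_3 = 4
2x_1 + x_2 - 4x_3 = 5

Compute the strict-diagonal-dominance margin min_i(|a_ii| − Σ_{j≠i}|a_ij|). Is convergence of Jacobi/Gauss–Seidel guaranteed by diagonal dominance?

-3

row 1: |4| − (3+2) = -1
row 2: |3| − (2+4) = -3
row 3: |-4| − (2+1) = 1
minimum over rows = -3 → not strictly diagonally dominant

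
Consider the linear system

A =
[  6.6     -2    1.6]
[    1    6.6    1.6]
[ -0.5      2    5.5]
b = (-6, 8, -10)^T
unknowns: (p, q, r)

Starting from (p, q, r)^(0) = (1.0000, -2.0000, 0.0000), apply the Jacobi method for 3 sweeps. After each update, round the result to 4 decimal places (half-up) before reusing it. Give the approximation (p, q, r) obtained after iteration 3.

(0.1689, 1.8321, -2.4620)

Iteration 1:
  p = (-6 - (-2)·-2.0000 - (1.6)·0.0000) / (6.6) = -1.5152
  q = (8 - (1)·1.0000 - (1.6)·0.0000) / (6.6) = 1.0606
  r = (-10 - (-0.5)·1.0000 - (2)·-2.0000) / (5.5) = -1.0000
Iteration 2:
  p = (-6 - (-2)·1.0606 - (1.6)·-1.0000) / (6.6) = -0.3453
  q = (8 - (1)·-1.5152 - (1.6)·-1.0000) / (6.6) = 1.6841
  r = (-10 - (-0.5)·-1.5152 - (2)·1.0606) / (5.5) = -2.3416
Iteration 3:
  p = (-6 - (-2)·1.6841 - (1.6)·-2.3416) / (6.6) = 0.1689
  q = (8 - (1)·-0.3453 - (1.6)·-2.3416) / (6.6) = 1.8321
  r = (-10 - (-0.5)·-0.3453 - (2)·1.6841) / (5.5) = -2.4620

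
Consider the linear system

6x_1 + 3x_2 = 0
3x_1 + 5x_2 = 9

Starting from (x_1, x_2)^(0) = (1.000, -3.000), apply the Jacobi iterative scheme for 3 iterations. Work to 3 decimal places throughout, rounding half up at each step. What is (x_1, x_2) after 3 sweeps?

(-0.450, 2.160)

Iteration 1:
  x_1 = (0 - (3)·-3.000) / (6) = 1.500
  x_2 = (9 - (3)·1.000) / (5) = 1.200
Iteration 2:
  x_1 = (0 - (3)·1.200) / (6) = -0.600
  x_2 = (9 - (3)·1.500) / (5) = 0.900
Iteration 3:
  x_1 = (0 - (3)·0.900) / (6) = -0.450
  x_2 = (9 - (3)·-0.600) / (5) = 2.160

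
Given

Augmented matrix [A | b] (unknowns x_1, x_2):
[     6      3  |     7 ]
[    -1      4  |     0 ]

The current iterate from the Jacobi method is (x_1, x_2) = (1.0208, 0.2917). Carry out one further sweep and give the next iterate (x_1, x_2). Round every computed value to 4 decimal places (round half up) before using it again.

One sweep:
  x_1 = (7 - (3)·0.2917) / (6) = 1.0208
  x_2 = (0 - (-1)·1.0208) / (4) = 0.2552

(1.0208, 0.2552)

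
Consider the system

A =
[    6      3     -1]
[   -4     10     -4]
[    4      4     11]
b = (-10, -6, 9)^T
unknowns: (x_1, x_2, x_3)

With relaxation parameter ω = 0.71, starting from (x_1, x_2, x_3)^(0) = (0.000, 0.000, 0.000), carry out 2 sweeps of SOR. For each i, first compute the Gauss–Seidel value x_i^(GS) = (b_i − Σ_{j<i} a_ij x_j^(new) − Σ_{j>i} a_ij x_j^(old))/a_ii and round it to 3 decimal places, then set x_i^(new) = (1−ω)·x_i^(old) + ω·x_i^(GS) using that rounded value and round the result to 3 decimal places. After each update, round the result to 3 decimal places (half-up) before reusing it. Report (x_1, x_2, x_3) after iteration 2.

Iteration 1:
  x_1: GS value = (-10 - (3)·0.000 - (-1)·0.000) / (6) = -1.667;  x_1 ← (1−ω)·0.000 + ω·-1.667 = -1.184
  x_2: GS value = (-6 - (-4)·-1.184 - (-4)·0.000) / (10) = -1.074;  x_2 ← (1−ω)·0.000 + ω·-1.074 = -0.763
  x_3: GS value = (9 - (4)·-1.184 - (4)·-0.763) / (11) = 1.526;  x_3 ← (1−ω)·0.000 + ω·1.526 = 1.083
Iteration 2:
  x_1: GS value = (-10 - (3)·-0.763 - (-1)·1.083) / (6) = -1.105;  x_1 ← (1−ω)·-1.184 + ω·-1.105 = -1.128
  x_2: GS value = (-6 - (-4)·-1.128 - (-4)·1.083) / (10) = -0.618;  x_2 ← (1−ω)·-0.763 + ω·-0.618 = -0.660
  x_3: GS value = (9 - (4)·-1.128 - (4)·-0.660) / (11) = 1.468;  x_3 ← (1−ω)·1.083 + ω·1.468 = 1.356

(-1.128, -0.660, 1.356)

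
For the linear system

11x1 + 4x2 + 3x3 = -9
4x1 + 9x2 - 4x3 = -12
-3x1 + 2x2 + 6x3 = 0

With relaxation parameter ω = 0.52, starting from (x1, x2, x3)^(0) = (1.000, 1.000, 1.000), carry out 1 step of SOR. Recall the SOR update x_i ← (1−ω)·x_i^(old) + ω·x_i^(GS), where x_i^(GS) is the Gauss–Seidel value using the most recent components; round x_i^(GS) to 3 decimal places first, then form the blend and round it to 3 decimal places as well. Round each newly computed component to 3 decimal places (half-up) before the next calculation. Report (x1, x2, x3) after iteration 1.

(-0.277, 0.082, 0.394)

Iteration 1:
  x1: GS value = (-9 - (4)·1.000 - (3)·1.000) / (11) = -1.455;  x1 ← (1−ω)·1.000 + ω·-1.455 = -0.277
  x2: GS value = (-12 - (4)·-0.277 - (-4)·1.000) / (9) = -0.766;  x2 ← (1−ω)·1.000 + ω·-0.766 = 0.082
  x3: GS value = (0 - (-3)·-0.277 - (2)·0.082) / (6) = -0.166;  x3 ← (1−ω)·1.000 + ω·-0.166 = 0.394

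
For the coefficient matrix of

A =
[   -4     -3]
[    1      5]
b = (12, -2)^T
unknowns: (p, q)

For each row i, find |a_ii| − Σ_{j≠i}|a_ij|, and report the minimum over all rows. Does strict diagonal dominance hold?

row 1: |-4| − (3) = 1
row 2: |5| − (1) = 4
minimum over rows = 1 → strictly diagonally dominant (convergence guaranteed)

1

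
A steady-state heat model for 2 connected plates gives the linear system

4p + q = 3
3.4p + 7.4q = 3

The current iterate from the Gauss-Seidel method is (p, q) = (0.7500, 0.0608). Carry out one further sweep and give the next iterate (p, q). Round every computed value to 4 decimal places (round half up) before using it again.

(0.7348, 0.0678)

One sweep:
  p = (3 - (1)·0.0608) / (4) = 0.7348
  q = (3 - (3.4)·0.7348) / (7.4) = 0.0678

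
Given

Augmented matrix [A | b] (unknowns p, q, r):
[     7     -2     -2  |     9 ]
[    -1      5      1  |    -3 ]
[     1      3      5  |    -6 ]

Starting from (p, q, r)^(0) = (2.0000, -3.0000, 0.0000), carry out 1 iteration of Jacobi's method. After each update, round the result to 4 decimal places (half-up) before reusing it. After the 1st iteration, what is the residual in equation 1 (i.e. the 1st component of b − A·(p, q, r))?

5.9998

Iteration 1:
  p = (9 - (-2)·-3.0000 - (-2)·0.0000) / (7) = 0.4286
  q = (-3 - (-1)·2.0000 - (1)·0.0000) / (5) = -0.2000
  r = (-6 - (1)·2.0000 - (3)·-3.0000) / (5) = 0.2000
Residual b − A·x = (5.9998, -1.7714, -6.8286)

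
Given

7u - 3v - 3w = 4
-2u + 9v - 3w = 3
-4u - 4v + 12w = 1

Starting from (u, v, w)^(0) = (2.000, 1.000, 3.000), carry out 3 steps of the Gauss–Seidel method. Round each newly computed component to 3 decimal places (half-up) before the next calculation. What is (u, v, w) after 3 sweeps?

(1.612, 1.080, 0.981)

Iteration 1:
  u = (4 - (-3)·1.000 - (-3)·3.000) / (7) = 2.286
  v = (3 - (-2)·2.286 - (-3)·3.000) / (9) = 1.841
  w = (1 - (-4)·2.286 - (-4)·1.841) / (12) = 1.459
Iteration 2:
  u = (4 - (-3)·1.841 - (-3)·1.459) / (7) = 1.986
  v = (3 - (-2)·1.986 - (-3)·1.459) / (9) = 1.261
  w = (1 - (-4)·1.986 - (-4)·1.261) / (12) = 1.166
Iteration 3:
  u = (4 - (-3)·1.261 - (-3)·1.166) / (7) = 1.612
  v = (3 - (-2)·1.612 - (-3)·1.166) / (9) = 1.080
  w = (1 - (-4)·1.612 - (-4)·1.080) / (12) = 0.981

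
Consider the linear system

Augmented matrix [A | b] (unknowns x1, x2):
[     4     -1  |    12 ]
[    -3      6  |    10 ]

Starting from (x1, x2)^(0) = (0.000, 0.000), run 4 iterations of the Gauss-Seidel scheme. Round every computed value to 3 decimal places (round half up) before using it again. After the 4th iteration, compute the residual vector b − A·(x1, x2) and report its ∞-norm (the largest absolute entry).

0.006

Iteration 1:
  x1 = (12 - (-1)·0.000) / (4) = 3.000
  x2 = (10 - (-3)·3.000) / (6) = 3.167
Iteration 2:
  x1 = (12 - (-1)·3.167) / (4) = 3.792
  x2 = (10 - (-3)·3.792) / (6) = 3.563
Iteration 3:
  x1 = (12 - (-1)·3.563) / (4) = 3.891
  x2 = (10 - (-3)·3.891) / (6) = 3.612
Iteration 4:
  x1 = (12 - (-1)·3.612) / (4) = 3.903
  x2 = (10 - (-3)·3.903) / (6) = 3.618
Residual b − A·x = (0.006, 0.001); ∞-norm = 0.006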